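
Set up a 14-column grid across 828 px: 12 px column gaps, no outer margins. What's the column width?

14 columns + 13 column gaps: 14c + 13·12 = 828.
14c = 828 − 156 = 672, so c = 48 px.

48 px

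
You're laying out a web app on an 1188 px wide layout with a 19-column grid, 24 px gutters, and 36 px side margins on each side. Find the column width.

36 px

Content width = 1188 − 2·36 = 1116 px.
19c + 18·24 = 1116 → 19c = 684 → c = 36 px.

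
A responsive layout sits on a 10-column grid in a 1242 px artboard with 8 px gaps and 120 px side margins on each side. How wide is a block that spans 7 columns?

Take off 240 px of margins, leaving 1002 px.
1002 − 9·8 = 930; ÷10 gives c = 93 px.
Span of 7: 7·93 + 6·8 = 651 + 48 = 699 px.

699 px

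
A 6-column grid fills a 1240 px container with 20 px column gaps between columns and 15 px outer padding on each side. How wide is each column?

Content width = 1240 − 2·15 = 1210 px.
6 columns + 5 column gaps: 6c + 5·20 = 1210.
6c = 1210 − 100 = 1110, so c = 185 px.

185 px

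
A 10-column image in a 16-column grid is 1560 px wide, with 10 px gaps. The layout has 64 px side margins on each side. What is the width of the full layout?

1560 − 9·10 = 1470; ÷10 gives c = 147 px.
Adding margins, columns and gutters: 128 + 2352 + 150 = 2630 px.

2630 px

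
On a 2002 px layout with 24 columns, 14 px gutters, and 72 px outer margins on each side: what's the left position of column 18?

Subtract both margins: 2002 − 2·72 = 1858 px.
24 columns + 23 gutters: 24c + 23·14 = 1858.
24c = 1858 − 322 = 1536, so c = 64 px.
Before column 18: the margin + 17 columns + 17 gutters.
Offset = 72 + 17·(64 + 14) = 72 + 1326 = 1398 px.

1398 px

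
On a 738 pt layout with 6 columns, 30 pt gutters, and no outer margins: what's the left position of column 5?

738 − 5·30 = 588; ÷6 gives c = 98 pt.
Each column+gutter stride is 128 pt; with no margin, 4 of them is 512 pt.

512 pt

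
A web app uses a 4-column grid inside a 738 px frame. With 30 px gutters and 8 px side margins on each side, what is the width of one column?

Content width = 738 − 2·8 = 722 px.
4c + 3·30 = 722 → 4c = 632 → c = 158 px.

158 px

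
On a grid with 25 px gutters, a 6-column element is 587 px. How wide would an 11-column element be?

587 − 5·25 = 462; ÷6 gives c = 77 px.
11 columns plus 10 gutters: 847 + 250 = 1097 px.

1097 px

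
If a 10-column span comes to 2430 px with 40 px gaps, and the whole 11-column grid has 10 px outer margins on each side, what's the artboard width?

2697 px

10c + 9·40 = 2430 → 10c = 2070 → c = 207 px.
Total width: 2·10 + 11·207 + 10·40 = 2697 px.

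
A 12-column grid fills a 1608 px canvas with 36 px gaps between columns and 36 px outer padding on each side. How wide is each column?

Take off 72 px of margins, leaving 1536 px.
Subtracting 11 gaps of 36 leaves 1140 for 12 columns, so c = 95 px.

95 px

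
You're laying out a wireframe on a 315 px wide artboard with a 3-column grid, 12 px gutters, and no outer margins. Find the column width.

97 px

3c + 2·12 = 315 → 3c = 291 → c = 97 px.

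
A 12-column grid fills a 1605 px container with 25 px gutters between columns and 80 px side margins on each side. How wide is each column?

Take off 160 px of margins, leaving 1445 px.
Subtracting 11 gutters of 25 leaves 1170 for 12 columns, so c = 97.5 px.

97.5 px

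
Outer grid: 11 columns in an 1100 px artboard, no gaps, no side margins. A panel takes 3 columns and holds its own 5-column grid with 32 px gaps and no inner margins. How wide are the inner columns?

1100 / 11 = 100 px per column.
3-column span = 3·100 = 300 px.
300 − 4·32 = 172; ÷5 gives d = 34.4 px.

34.4 px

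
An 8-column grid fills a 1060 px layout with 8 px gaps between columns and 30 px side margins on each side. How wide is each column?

118 px

Content width = 1060 − 2·30 = 1000 px.
Subtracting 7 gaps of 8 leaves 944 for 8 columns, so c = 118 px.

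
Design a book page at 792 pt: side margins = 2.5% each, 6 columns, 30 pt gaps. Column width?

792 × (1 − 2·2.5%) = 792 × 95% = 752.4 pt for the columns.
6 columns + 5 gaps: 6c + 5·30 = 752.4.
6c = 752.4 − 150 = 602.4, so c = 100.4 pt.

100.4 pt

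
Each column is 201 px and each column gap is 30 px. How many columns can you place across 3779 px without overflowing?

16 columns

Each extra column adds 201 + 30 = 231 px.
(3779 + 30) / 231 = 16.49, so 16 columns fit.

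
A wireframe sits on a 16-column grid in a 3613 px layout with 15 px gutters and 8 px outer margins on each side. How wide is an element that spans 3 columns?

662.25 px

Inside the margins: 3613 − 16 = 3597 px.
16 columns + 15 gutters: 16c + 15·15 = 3597.
16c = 3597 − 225 = 3372, so c = 210.75 px.
3 columns plus 2 gutters: 632.25 + 30 = 662.25 px.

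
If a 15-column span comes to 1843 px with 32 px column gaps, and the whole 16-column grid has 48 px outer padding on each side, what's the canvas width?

2064 px

Subtracting 14 column gaps of 32 leaves 1395 for 15 columns, so c = 93 px.
Total width: 2·48 + 16·93 + 15·32 = 2064 px.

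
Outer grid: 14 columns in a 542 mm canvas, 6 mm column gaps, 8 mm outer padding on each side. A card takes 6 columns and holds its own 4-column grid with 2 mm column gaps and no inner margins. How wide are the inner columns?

Take off 16 mm of margins, leaving 526 mm.
14 columns + 13 column gaps: 14c + 13·6 = 526.
14c = 526 − 78 = 448, so c = 32 mm.
6 columns plus 5 column gaps: 192 + 30 = 222 mm.
Subtracting 3 column gaps of 2 leaves 216 for 4 columns, so d = 54 mm.

54 mm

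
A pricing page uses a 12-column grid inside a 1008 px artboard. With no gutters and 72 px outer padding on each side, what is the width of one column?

72 px

Inside the margins: 1008 − 144 = 864 px.
12c = 864 → c = 72 px.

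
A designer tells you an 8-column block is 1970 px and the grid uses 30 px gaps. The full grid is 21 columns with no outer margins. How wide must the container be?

5220 px

8 columns + 7 gaps: 8c + 7·30 = 1970.
8c = 1970 − 210 = 1760, so c = 220 px.
Summing: 4620 + 600 = 5220 px.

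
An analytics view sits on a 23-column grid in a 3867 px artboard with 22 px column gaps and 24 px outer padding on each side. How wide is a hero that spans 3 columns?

479 px

Content width = 3867 − 2·24 = 3819 px.
23 columns + 22 column gaps: 23c + 22·22 = 3819.
23c = 3819 − 484 = 3335, so c = 145 px.
3 columns plus 2 column gaps: 435 + 44 = 479 px.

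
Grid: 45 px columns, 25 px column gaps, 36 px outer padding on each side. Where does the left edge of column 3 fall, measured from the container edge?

176 px

Before column 3: the margin + 2 columns + 2 column gaps.
Offset = 36 + 2·(45 + 25) = 36 + 140 = 176 px.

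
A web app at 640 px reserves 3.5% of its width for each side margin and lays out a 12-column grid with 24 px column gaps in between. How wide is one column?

27.6 px

Each margin = 3.5% of 640 = 22.4 px; content = 640 − 2·22.4 = 595.2 px.
595.2 − 11·24 = 331.2; ÷12 gives c = 27.6 px.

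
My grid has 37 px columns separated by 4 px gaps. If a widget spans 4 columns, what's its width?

4-column span = 4·37 + 3·4 = 160 px.

160 px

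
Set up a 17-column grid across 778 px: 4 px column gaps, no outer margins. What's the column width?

17c + 16·4 = 778 → 17c = 714 → c = 42 px.

42 px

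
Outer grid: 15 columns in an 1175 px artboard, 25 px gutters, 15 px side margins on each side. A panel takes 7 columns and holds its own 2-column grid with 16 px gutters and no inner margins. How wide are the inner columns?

252.5 px

Take off 30 px of margins, leaving 1145 px.
15 columns + 14 gutters: 15c + 14·25 = 1145.
15c = 1145 − 350 = 795, so c = 53 px.
Span of 7: 7·53 + 6·25 = 371 + 150 = 521 px.
521 − 1·16 = 505; ÷2 gives d = 252.5 px.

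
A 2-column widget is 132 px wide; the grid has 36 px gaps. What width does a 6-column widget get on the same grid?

2 columns + 1 gap: 2c + 1·36 = 132.
2c = 132 − 36 = 96, so c = 48 px.
Span of 6: 6·48 + 5·36 = 288 + 180 = 468 px.

468 px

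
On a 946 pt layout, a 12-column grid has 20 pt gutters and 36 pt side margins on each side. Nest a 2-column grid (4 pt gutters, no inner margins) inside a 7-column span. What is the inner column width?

248.75 pt

Outer content = 946 − 2·36 = 874 pt.
874 − 11·20 = 654; ÷12 gives c = 54.5 pt.
7-column span = 7·54.5 + 6·20 = 501.5 pt.
2 columns + 1 gutter: 2d + 1·4 = 501.5.
2d = 501.5 − 4 = 497.5, so d = 248.75 pt.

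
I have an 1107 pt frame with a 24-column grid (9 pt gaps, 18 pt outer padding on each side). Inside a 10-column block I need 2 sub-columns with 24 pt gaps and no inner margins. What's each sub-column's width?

208.5 pt

Take off 36 pt of margins, leaving 1071 pt.
24c + 23·9 = 1071 → 24c = 864 → c = 36 pt.
10 columns plus 9 gaps: 360 + 81 = 441 pt.
441 − 1·24 = 417; ÷2 gives d = 208.5 pt.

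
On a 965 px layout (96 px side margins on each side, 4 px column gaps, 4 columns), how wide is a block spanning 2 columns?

384.5 px

Subtract both margins: 965 − 2·96 = 773 px.
Subtracting 3 column gaps of 4 leaves 761 for 4 columns, so c = 190.25 px.
Span of 2: 2·190.25 + 1·4 = 380.5 + 4 = 384.5 px.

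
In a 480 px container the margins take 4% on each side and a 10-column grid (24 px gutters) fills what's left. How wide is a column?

Margins: 4% × 480 = 19.2 px each, so content = 480 − 38.4 = 441.6 px.
10c + 9·24 = 441.6 → 10c = 225.6 → c = 22.56 px.

22.56 px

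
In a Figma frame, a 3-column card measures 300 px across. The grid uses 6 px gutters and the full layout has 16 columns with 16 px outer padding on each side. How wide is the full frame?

3 columns + 2 gutters: 3c + 2·6 = 300.
3c = 300 − 12 = 288, so c = 96 px.
Total width: 2·16 + 16·96 + 15·6 = 1658 px.

1658 px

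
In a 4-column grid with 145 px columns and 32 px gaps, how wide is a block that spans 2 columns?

2-column span = 2·145 + 1·32 = 322 px.

322 px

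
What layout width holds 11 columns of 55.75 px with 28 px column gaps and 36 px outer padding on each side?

965.25 px

Layout = 2·36 + 11·55.75 + 10·28 = 72 + 613.25 + 280 = 965.25 px.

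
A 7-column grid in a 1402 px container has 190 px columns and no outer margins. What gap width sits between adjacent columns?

12 px

7·190 + 6g = 1402 → 6g = 72 → g = 12 px.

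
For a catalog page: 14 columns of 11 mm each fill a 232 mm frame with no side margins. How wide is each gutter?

6 mm

14 columns take 14·11 = 154 mm; remaining 78 splits into 13 gutters.
g = 78 / 13 = 6 mm.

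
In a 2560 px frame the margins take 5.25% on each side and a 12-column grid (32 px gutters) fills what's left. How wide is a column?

Each margin = 5.25% of 2560 = 134.4 px; content = 2560 − 2·134.4 = 2291.2 px.
12c + 11·32 = 2291.2 → 12c = 1939.2 → c = 161.6 px.

161.6 px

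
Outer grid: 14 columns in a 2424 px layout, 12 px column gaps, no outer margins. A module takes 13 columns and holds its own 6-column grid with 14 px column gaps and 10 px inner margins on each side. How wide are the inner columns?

Subtracting 13 column gaps of 12 leaves 2268 for 14 columns, so c = 162 px.
13 columns plus 12 column gaps: 2106 + 144 = 2250 px.
Inner content = 2250 − 2·10 = 2230 px.
Subtracting 5 column gaps of 14 leaves 2160 for 6 columns, so d = 360 px.

360 px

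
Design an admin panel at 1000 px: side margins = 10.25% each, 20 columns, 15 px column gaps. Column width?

25.5 px

Margins: 10.25% × 1000 = 102.5 px each, so content = 1000 − 205 = 795 px.
20 columns + 19 column gaps: 20c + 19·15 = 795.
20c = 795 − 285 = 510, so c = 25.5 px.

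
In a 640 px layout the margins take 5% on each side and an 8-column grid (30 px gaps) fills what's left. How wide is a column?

45.75 px

Each margin = 5% of 640 = 32 px; content = 640 − 2·32 = 576 px.
576 − 7·30 = 366; ÷8 gives c = 45.75 px.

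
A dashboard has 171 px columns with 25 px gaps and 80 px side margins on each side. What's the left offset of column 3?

472 px

Column 3 starts at margin + 2·(column + gutter) = 80 + 2·196 = 472 px.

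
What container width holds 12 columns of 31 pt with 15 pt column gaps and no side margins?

537 pt

Container = 12·31 + 11·15 = 372 + 165 = 537 pt.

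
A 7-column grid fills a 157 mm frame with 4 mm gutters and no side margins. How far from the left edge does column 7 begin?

138 mm

Subtracting 6 gutters of 4 leaves 133 for 7 columns, so c = 19 mm.
Each column+gutter stride is 23 mm; with no margin, 6 of them is 138 mm.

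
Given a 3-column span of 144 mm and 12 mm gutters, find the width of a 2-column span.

3 columns + 2 gutters: 3c + 2·12 = 144.
3c = 144 − 24 = 120, so c = 40 mm.
2 columns plus 1 gutter: 80 + 12 = 92 mm.

92 mm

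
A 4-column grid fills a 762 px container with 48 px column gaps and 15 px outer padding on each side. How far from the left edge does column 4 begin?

Inside the margins: 762 − 30 = 732 px.
4c + 3·48 = 732 → 4c = 588 → c = 147 px.
Each column+gutter stride is 195 px; 3 of them past the 15 px margin is 15 + 585 = 600 px.

600 px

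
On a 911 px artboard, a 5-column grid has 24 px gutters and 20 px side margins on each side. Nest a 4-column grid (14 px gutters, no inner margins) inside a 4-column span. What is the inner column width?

162.5 px

Take off 40 px of margins, leaving 871 px.
5 columns + 4 gutters: 5c + 4·24 = 871.
5c = 871 − 96 = 775, so c = 155 px.
Span of 4: 4·155 + 3·24 = 620 + 72 = 692 px.
4d + 3·14 = 692 → 4d = 650 → d = 162.5 px.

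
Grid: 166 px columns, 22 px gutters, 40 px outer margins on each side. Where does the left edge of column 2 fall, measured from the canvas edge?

Column 2 starts at margin + 1·(column + gutter) = 40 + 1·188 = 228 px.

228 px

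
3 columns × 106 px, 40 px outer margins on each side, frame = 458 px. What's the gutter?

Content width = 458 − 2·40 = 378 px.
Columns use 318 px, leaving 60 px across 2 gutters = 30 px each.

30 px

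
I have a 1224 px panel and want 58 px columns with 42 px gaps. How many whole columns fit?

12 columns

k columns need k·58 + (k−1)·42 = k·100 − 42.
k·100 − 42 ≤ 1224 → k ≤ 1266 / 100 ≈ 12.66, so k = 12.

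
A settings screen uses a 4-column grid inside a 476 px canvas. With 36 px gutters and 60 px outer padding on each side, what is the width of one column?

Take off 120 px of margins, leaving 356 px.
4 columns + 3 gutters: 4c + 3·36 = 356.
4c = 356 − 108 = 248, so c = 62 px.

62 px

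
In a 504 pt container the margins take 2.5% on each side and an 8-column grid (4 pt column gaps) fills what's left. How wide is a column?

Each margin = 2.5% of 504 = 12.6 pt; content = 504 − 2·12.6 = 478.8 pt.
8c + 7·4 = 478.8 → 8c = 450.8 → c = 56.35 pt.

56.35 pt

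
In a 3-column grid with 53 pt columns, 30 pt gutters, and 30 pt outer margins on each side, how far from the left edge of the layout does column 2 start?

Before column 2: the margin + 1 column + 1 gutter.
Offset = 30 + 1·(53 + 30) = 30 + 83 = 113 pt.

113 pt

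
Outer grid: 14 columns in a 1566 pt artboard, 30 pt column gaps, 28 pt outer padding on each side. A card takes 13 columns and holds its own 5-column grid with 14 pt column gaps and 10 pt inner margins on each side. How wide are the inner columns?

264.8 pt

Outer content = 1566 − 2·28 = 1510 pt.
14 columns + 13 column gaps: 14c + 13·30 = 1510.
14c = 1510 − 390 = 1120, so c = 80 pt.
13-column span = 13·80 + 12·30 = 1400 pt.
Inner content = 1400 − 2·10 = 1380 pt.
1380 − 4·14 = 1324; ÷5 gives d = 264.8 pt.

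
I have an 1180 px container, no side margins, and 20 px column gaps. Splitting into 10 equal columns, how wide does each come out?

Subtracting 9 column gaps of 20 leaves 1000 for 10 columns, so c = 100 px.

100 px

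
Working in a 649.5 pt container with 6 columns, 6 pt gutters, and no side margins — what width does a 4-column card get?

431 pt

6c + 5·6 = 649.5 → 6c = 619.5 → c = 103.25 pt.
4 columns plus 3 gutters: 413 + 18 = 431 pt.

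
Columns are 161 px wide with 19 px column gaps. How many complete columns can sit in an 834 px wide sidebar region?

k columns need k·161 + (k−1)·19 = k·180 − 19.
k·180 − 19 ≤ 834 → k ≤ 853 / 180 ≈ 4.74, so k = 4.

4 columns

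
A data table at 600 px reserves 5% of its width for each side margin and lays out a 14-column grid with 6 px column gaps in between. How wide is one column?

Margins: 5% × 600 = 30 px each, so content = 600 − 60 = 540 px.
14 columns + 13 column gaps: 14c + 13·6 = 540.
14c = 540 − 78 = 462, so c = 33 px.

33 px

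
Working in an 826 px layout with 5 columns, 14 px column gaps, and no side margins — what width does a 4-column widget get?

658 px

Subtracting 4 column gaps of 14 leaves 770 for 5 columns, so c = 154 px.
4-column span = 4·154 + 3·14 = 658 px.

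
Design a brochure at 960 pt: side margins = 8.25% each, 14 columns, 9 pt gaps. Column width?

48.9 pt

Margins: 8.25% × 960 = 79.2 pt each, so content = 960 − 158.4 = 801.6 pt.
Subtracting 13 gaps of 9 leaves 684.6 for 14 columns, so c = 48.9 pt.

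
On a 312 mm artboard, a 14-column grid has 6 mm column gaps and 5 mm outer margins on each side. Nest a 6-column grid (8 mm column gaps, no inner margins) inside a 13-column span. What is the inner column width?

Outer content = 312 − 2·5 = 302 mm.
Subtracting 13 column gaps of 6 leaves 224 for 14 columns, so c = 16 mm.
13-column span = 13·16 + 12·6 = 280 mm.
280 − 5·8 = 240; ÷6 gives d = 40 mm.

40 mm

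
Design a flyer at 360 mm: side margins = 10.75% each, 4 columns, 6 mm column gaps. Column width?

66.15 mm

360 × (1 − 2·10.75%) = 360 × 78.5% = 282.6 mm for the columns.
4 columns + 3 column gaps: 4c + 3·6 = 282.6.
4c = 282.6 − 18 = 264.6, so c = 66.15 mm.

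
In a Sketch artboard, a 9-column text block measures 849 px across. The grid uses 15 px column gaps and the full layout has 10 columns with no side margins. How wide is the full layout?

945 px

849 − 8·15 = 729; ÷9 gives c = 81 px.
Layout = 10·81 + 9·15 = 810 + 135 = 945 px.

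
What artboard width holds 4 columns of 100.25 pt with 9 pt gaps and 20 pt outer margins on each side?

468 pt

Artboard = 2·20 + 4·100.25 + 3·9 = 40 + 401 + 27 = 468 pt.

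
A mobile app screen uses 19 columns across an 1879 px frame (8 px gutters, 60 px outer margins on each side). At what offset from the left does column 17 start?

Subtract both margins: 1879 − 2·60 = 1759 px.
19c + 18·8 = 1759 → 19c = 1615 → c = 85 px.
Each column+gutter stride is 93 px; 16 of them past the 60 px margin is 60 + 1488 = 1548 px.

1548 px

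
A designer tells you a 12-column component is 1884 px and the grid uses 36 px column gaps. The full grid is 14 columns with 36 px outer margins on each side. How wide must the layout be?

2276 px

1884 − 11·36 = 1488; ÷12 gives c = 124 px.
Total width: 2·36 + 14·124 + 13·36 = 2276 px.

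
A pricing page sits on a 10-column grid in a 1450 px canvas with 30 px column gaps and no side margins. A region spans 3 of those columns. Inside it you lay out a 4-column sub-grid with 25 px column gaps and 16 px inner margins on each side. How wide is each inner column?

76.75 px

10 columns + 9 column gaps: 10c + 9·30 = 1450.
10c = 1450 − 270 = 1180, so c = 118 px.
Span of 3: 3·118 + 2·30 = 354 + 60 = 414 px.
Inner content = 414 − 2·16 = 382 px.
4 columns + 3 column gaps: 4d + 3·25 = 382.
4d = 382 − 75 = 307, so d = 76.75 px.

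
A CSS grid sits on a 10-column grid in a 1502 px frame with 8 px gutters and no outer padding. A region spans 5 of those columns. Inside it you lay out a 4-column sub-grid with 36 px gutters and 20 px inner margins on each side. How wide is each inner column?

149.75 px

10 columns + 9 gutters: 10c + 9·8 = 1502.
10c = 1502 − 72 = 1430, so c = 143 px.
5-column span = 5·143 + 4·8 = 747 px.
Inner content = 747 − 2·20 = 707 px.
Subtracting 3 gutters of 36 leaves 599 for 4 columns, so d = 149.75 px.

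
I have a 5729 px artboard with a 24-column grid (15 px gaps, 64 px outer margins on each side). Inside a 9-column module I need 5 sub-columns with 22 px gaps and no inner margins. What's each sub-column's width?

400.6 px

Subtract both margins: 5729 − 2·64 = 5601 px.
24 columns + 23 gaps: 24c + 23·15 = 5601.
24c = 5601 − 345 = 5256, so c = 219 px.
Span of 9: 9·219 + 8·15 = 1971 + 120 = 2091 px.
5 columns + 4 gaps: 5d + 4·22 = 2091.
5d = 2091 − 88 = 2003, so d = 400.6 px.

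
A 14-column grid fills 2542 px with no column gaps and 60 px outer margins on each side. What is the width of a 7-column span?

1211 px

Content width = 2542 − 2·60 = 2422 px.
With no column gaps, each column is 2422/14 = 173 px.
With no column gaps, 7 columns span 7·173 = 1211 px.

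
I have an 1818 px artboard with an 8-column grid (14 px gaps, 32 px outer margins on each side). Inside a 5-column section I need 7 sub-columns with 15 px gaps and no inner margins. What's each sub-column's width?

Inside the margins: 1818 − 64 = 1754 px.
8c + 7·14 = 1754 → 8c = 1656 → c = 207 px.
Span of 5: 5·207 + 4·14 = 1035 + 56 = 1091 px.
Subtracting 6 gaps of 15 leaves 1001 for 7 columns, so d = 143 px.

143 px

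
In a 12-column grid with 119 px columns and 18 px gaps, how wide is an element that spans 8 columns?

1078 px

Span of 8: 8·119 + 7·18 = 952 + 126 = 1078 px.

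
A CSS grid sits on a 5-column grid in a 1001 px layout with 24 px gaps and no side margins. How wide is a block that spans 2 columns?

1001 − 4·24 = 905; ÷5 gives c = 181 px.
2 columns plus 1 gap: 362 + 24 = 386 px.

386 px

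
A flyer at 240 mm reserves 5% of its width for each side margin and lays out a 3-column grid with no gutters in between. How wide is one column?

Each margin = 5% of 240 = 12 mm; content = 240 − 2·12 = 216 mm.
With no gutters, each column is 216/3 = 72 mm.

72 mm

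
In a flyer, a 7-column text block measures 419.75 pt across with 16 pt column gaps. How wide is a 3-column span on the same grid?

7 columns + 6 column gaps: 7c + 6·16 = 419.75.
7c = 419.75 − 96 = 323.75, so c = 46.25 pt.
3-column span = 3·46.25 + 2·16 = 170.75 pt.

170.75 pt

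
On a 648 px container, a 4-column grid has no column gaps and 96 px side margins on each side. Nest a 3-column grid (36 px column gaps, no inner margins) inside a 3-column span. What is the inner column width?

Take off 192 px of margins, leaving 456 px.
456 / 4 = 114 px per column.
With no column gaps, 3 columns span 3·114 = 342 px.
3 columns + 2 column gaps: 3d + 2·36 = 342.
3d = 342 − 72 = 270, so d = 90 px.

90 px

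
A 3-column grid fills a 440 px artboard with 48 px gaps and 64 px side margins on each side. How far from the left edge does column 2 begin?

Take off 128 px of margins, leaving 312 px.
3c + 2·48 = 312 → 3c = 216 → c = 72 px.
Column 2 starts at margin + 1·(column + gutter) = 64 + 1·120 = 184 px.

184 px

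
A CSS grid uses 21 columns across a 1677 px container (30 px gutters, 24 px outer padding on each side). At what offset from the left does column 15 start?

1130 px

Inside the margins: 1677 − 48 = 1629 px.
21c + 20·30 = 1629 → 21c = 1029 → c = 49 px.
Column 15 starts at margin + 14·(column + gutter) = 24 + 14·79 = 1130 px.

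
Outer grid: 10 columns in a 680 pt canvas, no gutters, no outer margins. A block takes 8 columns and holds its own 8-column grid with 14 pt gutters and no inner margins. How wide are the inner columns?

10c = 680 → c = 68 pt.
8-column span = 8·68 = 544 pt.
Subtracting 7 gutters of 14 leaves 446 for 8 columns, so d = 55.75 pt.

55.75 pt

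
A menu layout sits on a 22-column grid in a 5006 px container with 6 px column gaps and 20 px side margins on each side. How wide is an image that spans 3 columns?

672 px

Subtract both margins: 5006 − 2·20 = 4966 px.
4966 − 21·6 = 4840; ÷22 gives c = 220 px.
Span of 3: 3·220 + 2·6 = 660 + 12 = 672 px.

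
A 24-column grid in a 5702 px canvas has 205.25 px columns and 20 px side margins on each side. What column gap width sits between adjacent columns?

32 px

Take off 40 px of margins, leaving 5662 px.
Columns use 4926 px, leaving 736 px across 23 column gaps = 32 px each.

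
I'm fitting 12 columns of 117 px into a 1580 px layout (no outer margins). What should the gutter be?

16 px

Columns use 1404 px, leaving 176 px across 11 gutters = 16 px each.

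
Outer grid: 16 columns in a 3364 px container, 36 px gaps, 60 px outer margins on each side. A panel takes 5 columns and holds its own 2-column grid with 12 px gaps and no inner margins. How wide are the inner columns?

Subtract both margins: 3364 − 2·60 = 3244 px.
Subtracting 15 gaps of 36 leaves 2704 for 16 columns, so c = 169 px.
5 columns plus 4 gaps: 845 + 144 = 989 px.
Subtracting 1 gap of 12 leaves 977 for 2 columns, so d = 488.5 px.

488.5 px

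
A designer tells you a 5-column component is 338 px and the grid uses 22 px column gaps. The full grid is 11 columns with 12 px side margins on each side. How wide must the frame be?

794 px

5 columns + 4 column gaps: 5c + 4·22 = 338.
5c = 338 − 88 = 250, so c = 50 px.
Frame = 2·12 + 11·50 + 10·22 = 24 + 550 + 220 = 794 px.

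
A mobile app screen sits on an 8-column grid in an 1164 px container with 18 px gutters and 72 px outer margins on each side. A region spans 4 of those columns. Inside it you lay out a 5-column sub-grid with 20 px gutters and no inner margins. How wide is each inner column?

84.2 px

Subtract both margins: 1164 − 2·72 = 1020 px.
1020 − 7·18 = 894; ÷8 gives c = 111.75 px.
Span of 4: 4·111.75 + 3·18 = 447 + 54 = 501 px.
501 − 4·20 = 421; ÷5 gives d = 84.2 px.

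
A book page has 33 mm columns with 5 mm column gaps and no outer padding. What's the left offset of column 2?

38 mm

Before column 2: 1 column + 1 column gap.
Offset = 1·(33 + 5) = 1·38 = 38 mm.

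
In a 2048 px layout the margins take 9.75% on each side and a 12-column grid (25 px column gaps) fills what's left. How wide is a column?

114.47 px

Margins: 9.75% × 2048 = 199.68 px each, so content = 2048 − 399.36 = 1648.64 px.
12 columns + 11 column gaps: 12c + 11·25 = 1648.64.
12c = 1648.64 − 275 = 1373.64, so c = 114.47 px.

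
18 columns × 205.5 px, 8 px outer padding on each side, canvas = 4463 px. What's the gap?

44 px

Inside the margins: 4463 − 16 = 4447 px.
18·205.5 + 17g = 4447 → 17g = 748 → g = 44 px.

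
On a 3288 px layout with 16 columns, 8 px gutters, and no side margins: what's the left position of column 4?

16 columns + 15 gutters: 16c + 15·8 = 3288.
16c = 3288 − 120 = 3168, so c = 198 px.
Before column 4: 3 columns + 3 gutters.
Offset = 3·(198 + 8) = 3·206 = 618 px.

618 px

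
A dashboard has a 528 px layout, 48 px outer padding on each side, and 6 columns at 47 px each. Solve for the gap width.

30 px

Take off 96 px of margins, leaving 432 px.
6·47 + 5g = 432 → 5g = 150 → g = 30 px.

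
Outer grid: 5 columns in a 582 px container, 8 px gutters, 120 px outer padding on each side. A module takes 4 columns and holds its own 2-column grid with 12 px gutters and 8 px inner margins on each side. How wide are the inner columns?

122 px

Inside the margins: 582 − 240 = 342 px.
342 − 4·8 = 310; ÷5 gives c = 62 px.
4 columns plus 3 gutters: 248 + 24 = 272 px.
Inner content = 272 − 2·8 = 256 px.
Subtracting 1 gutter of 12 leaves 244 for 2 columns, so d = 122 px.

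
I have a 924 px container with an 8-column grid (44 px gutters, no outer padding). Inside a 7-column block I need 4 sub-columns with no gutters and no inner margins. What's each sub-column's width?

200.75 px

8 columns + 7 gutters: 8c + 7·44 = 924.
8c = 924 − 308 = 616, so c = 77 px.
7-column span = 7·77 + 6·44 = 803 px.
With no gutters, each column is 803/4 = 200.75 px.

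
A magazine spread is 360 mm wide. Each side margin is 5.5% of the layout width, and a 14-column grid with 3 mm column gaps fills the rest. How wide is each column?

20.1 mm

360 × (1 − 2·5.5%) = 360 × 89% = 320.4 mm for the columns.
Subtracting 13 column gaps of 3 leaves 281.4 for 14 columns, so c = 20.1 mm.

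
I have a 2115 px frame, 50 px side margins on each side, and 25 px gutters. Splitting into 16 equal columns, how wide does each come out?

Subtract both margins: 2115 − 2·50 = 2015 px.
Subtracting 15 gutters of 25 leaves 1640 for 16 columns, so c = 102.5 px.

102.5 px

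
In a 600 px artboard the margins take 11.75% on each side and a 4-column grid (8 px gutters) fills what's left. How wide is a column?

108.75 px

600 × (1 − 2·11.75%) = 600 × 76.5% = 459 px for the columns.
4c + 3·8 = 459 → 4c = 435 → c = 108.75 px.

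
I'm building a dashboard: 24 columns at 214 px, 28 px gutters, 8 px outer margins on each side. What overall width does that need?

5796 px

Total width: 2·8 + 24·214 + 23·28 = 5796 px.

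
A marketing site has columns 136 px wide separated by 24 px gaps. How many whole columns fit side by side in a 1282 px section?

k columns need k·136 + (k−1)·24 = k·160 − 24.
k·160 − 24 ≤ 1282 → k ≤ 1306 / 160 ≈ 8.16, so k = 8.

8 columns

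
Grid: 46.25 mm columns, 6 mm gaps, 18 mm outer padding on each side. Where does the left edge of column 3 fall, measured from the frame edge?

122.5 mm

Column 3 starts at margin + 2·(column + gutter) = 18 + 2·52.25 = 122.5 mm.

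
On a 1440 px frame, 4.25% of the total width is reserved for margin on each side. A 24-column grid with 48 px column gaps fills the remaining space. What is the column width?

8.9 px

Margins: 4.25% × 1440 = 61.2 px each, so content = 1440 − 122.4 = 1317.6 px.
24 columns + 23 column gaps: 24c + 23·48 = 1317.6.
24c = 1317.6 − 1104 = 213.6, so c = 8.9 px.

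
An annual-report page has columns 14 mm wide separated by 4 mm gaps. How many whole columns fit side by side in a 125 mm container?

7 columns

Each extra column adds 14 + 4 = 18 mm.
(125 + 4) / 18 = 7.17, so 7 columns fit.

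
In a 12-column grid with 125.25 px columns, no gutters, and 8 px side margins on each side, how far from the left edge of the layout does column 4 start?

383.75 px

Column 4 starts at margin + 3·(column + gutter) = 8 + 3·125.25 = 383.75 px.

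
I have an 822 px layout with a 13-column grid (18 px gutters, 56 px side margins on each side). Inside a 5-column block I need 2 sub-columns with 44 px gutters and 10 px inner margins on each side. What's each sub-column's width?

Take off 112 px of margins, leaving 710 px.
Subtracting 12 gutters of 18 leaves 494 for 13 columns, so c = 38 px.
5-column span = 5·38 + 4·18 = 262 px.
Inner content = 262 − 2·10 = 242 px.
Subtracting 1 gutter of 44 leaves 198 for 2 columns, so d = 99 px.

99 px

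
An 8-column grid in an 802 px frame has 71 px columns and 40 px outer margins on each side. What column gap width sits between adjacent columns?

Subtract both margins: 802 − 2·40 = 722 px.
8 columns take 8·71 = 568 px; remaining 154 splits into 7 column gaps.
g = 154 / 7 = 22 px.

22 px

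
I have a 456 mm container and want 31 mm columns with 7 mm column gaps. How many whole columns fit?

12 columns: 12·31 + 11·7 = 449 mm ≤ 456.
13 columns: 487 mm > 456. So 12.

12 columns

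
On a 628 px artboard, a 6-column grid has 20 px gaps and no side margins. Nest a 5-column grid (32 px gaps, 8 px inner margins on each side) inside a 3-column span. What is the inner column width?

32 px

628 − 5·20 = 528; ÷6 gives c = 88 px.
3-column span = 3·88 + 2·20 = 304 px.
Inner content = 304 − 2·8 = 288 px.
288 − 4·32 = 160; ÷5 gives d = 32 px.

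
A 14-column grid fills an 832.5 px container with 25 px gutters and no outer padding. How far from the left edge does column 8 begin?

428.75 px

832.5 − 13·25 = 507.5; ÷14 gives c = 36.25 px.
No margin, so column 8 starts at 7·(column + gutter) = 7·61.25 = 428.75 px.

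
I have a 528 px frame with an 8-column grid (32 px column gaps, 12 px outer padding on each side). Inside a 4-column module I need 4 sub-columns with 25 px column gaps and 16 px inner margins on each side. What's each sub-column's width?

32.25 px

Outer content = 528 − 2·12 = 504 px.
8c + 7·32 = 504 → 8c = 280 → c = 35 px.
4 columns plus 3 column gaps: 140 + 96 = 236 px.
Inner content = 236 − 2·16 = 204 px.
4d + 3·25 = 204 → 4d = 129 → d = 32.25 px.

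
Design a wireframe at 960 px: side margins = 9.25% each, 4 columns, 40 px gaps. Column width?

165.6 px

Each margin = 9.25% of 960 = 88.8 px; content = 960 − 2·88.8 = 782.4 px.
Subtracting 3 gaps of 40 leaves 662.4 for 4 columns, so c = 165.6 px.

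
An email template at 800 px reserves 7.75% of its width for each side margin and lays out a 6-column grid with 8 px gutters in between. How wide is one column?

106 px

Margins: 7.75% × 800 = 62 px each, so content = 800 − 124 = 676 px.
676 − 5·8 = 636; ÷6 gives c = 106 px.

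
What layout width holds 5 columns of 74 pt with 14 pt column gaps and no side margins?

Layout = 5·74 + 4·14 = 370 + 56 = 426 pt.

426 pt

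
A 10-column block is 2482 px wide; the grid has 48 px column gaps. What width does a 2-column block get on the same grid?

10 columns + 9 column gaps: 10c + 9·48 = 2482.
10c = 2482 − 432 = 2050, so c = 205 px.
Span of 2: 2·205 + 1·48 = 410 + 48 = 458 px.

458 px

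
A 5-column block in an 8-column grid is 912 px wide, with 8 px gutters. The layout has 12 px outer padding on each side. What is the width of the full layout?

1488 px

5 columns + 4 gutters: 5c + 4·8 = 912.
5c = 912 − 32 = 880, so c = 176 px.
Adding margins, columns and gutters: 24 + 1408 + 56 = 1488 px.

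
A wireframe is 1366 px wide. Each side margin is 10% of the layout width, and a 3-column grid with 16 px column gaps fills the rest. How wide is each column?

Margins: 10% × 1366 = 136.6 px each, so content = 1366 − 273.2 = 1092.8 px.
3c + 2·16 = 1092.8 → 3c = 1060.8 → c = 353.6 px.

353.6 px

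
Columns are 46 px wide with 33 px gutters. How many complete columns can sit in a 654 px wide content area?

8 columns: 8·46 + 7·33 = 599 px ≤ 654.
9 columns: 678 px > 654. So 8.

8 columns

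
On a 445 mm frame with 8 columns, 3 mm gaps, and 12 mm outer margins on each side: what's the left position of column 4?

Take off 24 mm of margins, leaving 421 mm.
8 columns + 7 gaps: 8c + 7·3 = 421.
8c = 421 − 21 = 400, so c = 50 mm.
Column 4 starts at margin + 3·(column + gutter) = 12 + 3·53 = 171 mm.

171 mm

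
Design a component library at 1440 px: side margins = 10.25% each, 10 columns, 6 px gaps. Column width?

109.08 px

Margins: 10.25% × 1440 = 147.6 px each, so content = 1440 − 295.2 = 1144.8 px.
10 columns + 9 gaps: 10c + 9·6 = 1144.8.
10c = 1144.8 − 54 = 1090.8, so c = 109.08 px.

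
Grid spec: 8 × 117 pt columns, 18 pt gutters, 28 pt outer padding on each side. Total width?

1118 pt

Total width: 2·28 + 8·117 + 7·18 = 1118 pt.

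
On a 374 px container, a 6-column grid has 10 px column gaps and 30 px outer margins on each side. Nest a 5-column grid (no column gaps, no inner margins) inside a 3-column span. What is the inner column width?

Subtract both margins: 374 − 2·30 = 314 px.
6 columns + 5 column gaps: 6c + 5·10 = 314.
6c = 314 − 50 = 264, so c = 44 px.
3-column span = 3·44 + 2·10 = 152 px.
152 / 5 = 30.4 px per column.

30.4 px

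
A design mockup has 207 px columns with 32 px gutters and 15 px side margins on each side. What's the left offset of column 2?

254 px

Each column+gutter stride is 239 px; 1 of them past the 15 px margin is 15 + 239 = 254 px.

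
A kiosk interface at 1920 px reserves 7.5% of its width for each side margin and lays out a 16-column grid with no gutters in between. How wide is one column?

102 px

1920 × (1 − 2·7.5%) = 1920 × 85% = 1632 px for the columns.
16c = 1632 → c = 102 px.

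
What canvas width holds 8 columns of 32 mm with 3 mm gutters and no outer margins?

277 mm

Canvas = 8·32 + 7·3 = 256 + 21 = 277 mm.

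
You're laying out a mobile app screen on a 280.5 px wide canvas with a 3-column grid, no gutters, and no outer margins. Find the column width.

280.5 / 3 = 93.5 px per column.

93.5 px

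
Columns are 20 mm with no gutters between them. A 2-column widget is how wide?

With no gutters, 2 columns span 2·20 = 40 mm.

40 mm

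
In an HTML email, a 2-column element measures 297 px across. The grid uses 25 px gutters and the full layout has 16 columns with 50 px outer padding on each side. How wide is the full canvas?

Subtracting 1 gutter of 25 leaves 272 for 2 columns, so c = 136 px.
Adding margins, columns and gutters: 100 + 2176 + 375 = 2651 px.

2651 px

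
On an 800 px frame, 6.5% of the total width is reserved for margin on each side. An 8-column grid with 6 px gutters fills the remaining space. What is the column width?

81.75 px

800 × (1 − 2·6.5%) = 800 × 87% = 696 px for the columns.
696 − 7·6 = 654; ÷8 gives c = 81.75 px.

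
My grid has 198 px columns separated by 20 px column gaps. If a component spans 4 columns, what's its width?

852 px

4 columns plus 3 column gaps: 792 + 60 = 852 px.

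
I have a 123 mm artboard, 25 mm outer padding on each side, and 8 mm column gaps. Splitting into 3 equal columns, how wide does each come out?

Take off 50 mm of margins, leaving 73 mm.
Subtracting 2 column gaps of 8 leaves 57 for 3 columns, so c = 19 mm.

19 mm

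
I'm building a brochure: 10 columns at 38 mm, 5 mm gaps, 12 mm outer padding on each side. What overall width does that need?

449 mm

Adding margins, columns and gutters: 24 + 380 + 45 = 449 mm.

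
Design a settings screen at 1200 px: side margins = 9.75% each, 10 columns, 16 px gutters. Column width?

Each margin = 9.75% of 1200 = 117 px; content = 1200 − 2·117 = 966 px.
Subtracting 9 gutters of 16 leaves 822 for 10 columns, so c = 82.2 px.

82.2 px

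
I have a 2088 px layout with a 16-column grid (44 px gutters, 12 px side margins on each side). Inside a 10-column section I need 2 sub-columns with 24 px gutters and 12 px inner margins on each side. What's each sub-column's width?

612.75 px

Inside the margins: 2088 − 24 = 2064 px.
Subtracting 15 gutters of 44 leaves 1404 for 16 columns, so c = 87.75 px.
10-column span = 10·87.75 + 9·44 = 1273.5 px.
Inner content = 1273.5 − 2·12 = 1249.5 px.
1249.5 − 1·24 = 1225.5; ÷2 gives d = 612.75 px.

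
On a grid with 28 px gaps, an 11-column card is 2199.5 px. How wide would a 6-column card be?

11c + 10·28 = 2199.5 → 11c = 1919.5 → c = 174.5 px.
6 columns plus 5 gaps: 1047 + 140 = 1187 px.

1187 px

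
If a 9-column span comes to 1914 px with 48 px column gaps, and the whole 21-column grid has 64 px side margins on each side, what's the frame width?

4658 px

Subtracting 8 column gaps of 48 leaves 1530 for 9 columns, so c = 170 px.
Frame = 2·64 + 21·170 + 20·48 = 128 + 3570 + 960 = 4658 px.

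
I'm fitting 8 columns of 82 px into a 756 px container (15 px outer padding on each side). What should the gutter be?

10 px

Subtract both margins: 756 − 2·15 = 726 px.
8·82 + 7g = 726 → 7g = 70 → g = 10 px.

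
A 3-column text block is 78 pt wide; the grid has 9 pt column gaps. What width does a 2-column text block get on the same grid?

49 pt

78 − 2·9 = 60; ÷3 gives c = 20 pt.
Span of 2: 2·20 + 1·9 = 40 + 9 = 49 pt.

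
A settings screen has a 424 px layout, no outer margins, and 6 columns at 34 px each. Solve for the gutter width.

44 px

6 columns take 6·34 = 204 px; remaining 220 splits into 5 gutters.
g = 220 / 5 = 44 px.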